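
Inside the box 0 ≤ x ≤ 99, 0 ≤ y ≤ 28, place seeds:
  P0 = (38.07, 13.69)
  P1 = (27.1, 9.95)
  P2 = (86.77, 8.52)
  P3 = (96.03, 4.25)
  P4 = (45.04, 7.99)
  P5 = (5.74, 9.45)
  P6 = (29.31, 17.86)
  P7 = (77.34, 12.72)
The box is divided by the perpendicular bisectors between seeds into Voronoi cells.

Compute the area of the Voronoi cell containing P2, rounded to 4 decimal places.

1. box [0,99]×[0,28]: [(0, 0) (99, 0) (99, 28) (0, 28)]
2. ⊥bis P2·P0 via (62.42,11.105): [(61.2411, 0) (99, 0) (99, 28) (64.2136, 28)]  |A|=1015.6347
3. ⊥bis P2·P1 via (56.935,9.235): [(61.2411, 0) (99, 0) (99, 28) (64.2136, 28)]  |A|=1015.6347
4. ⊥bis P2·P3 via (91.4,6.385): [(61.2411, 0) (88.4557, 0) (99, 22.8665) (99, 28) (64.2136, 28)]  |A|=895.0794
5. ⊥bis P2·P4 via (65.905,8.255): [(66.0098, 0) (88.4557, 0) (99, 22.8665) (99, 28) (65.6542, 28)]  |A|=808.1478
6. ⊥bis P2·P5 via (46.255,8.985): [(66.0098, 0) (88.4557, 0) (99, 22.8665) (99, 28) (65.6542, 28)]  |A|=808.1478
7. ⊥bis P2·P6 via (58.04,13.19): [(66.0098, 0) (88.4557, 0) (99, 22.8665) (99, 28) (65.6542, 28)]  |A|=808.1478
8. ⊥bis P2·P7 via (82.055,10.62): [(77.325, 0) (88.4557, 0) (99, 22.8665) (99, 28) (89.7958, 28)]  |A|=311.7533
9. canonical 5-gon: [(77.325, 0) (88.4557, 0) (99, 22.8665) (99, 28) (89.7958, 28)]
10. shoelace: 311.7533

Area of P2's cell: 311.7533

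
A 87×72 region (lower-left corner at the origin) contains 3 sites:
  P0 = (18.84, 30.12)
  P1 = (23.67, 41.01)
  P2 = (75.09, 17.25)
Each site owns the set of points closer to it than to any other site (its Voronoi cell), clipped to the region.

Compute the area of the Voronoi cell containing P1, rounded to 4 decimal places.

1. box [0,87]×[0,72]: [(0, 0) (87, 0) (87, 72) (0, 72)]
2. ⊥bis P1·P0 via (21.255,35.565): [(0, 44.9921) (87, 6.4054) (87, 72) (0, 72)]  |A|=4028.2079
3. ⊥bis P1·P2 via (49.38,29.13): [(0, 44.9921) (47.0641, 24.118) (69.1892, 72) (0, 72)]  |A|=2292.0093
4. canonical 4-gon: [(0, 44.9921) (47.0641, 24.118) (69.1892, 72) (0, 72)]
5. shoelace: 2292.0093

Area of P1's cell: 2292.0093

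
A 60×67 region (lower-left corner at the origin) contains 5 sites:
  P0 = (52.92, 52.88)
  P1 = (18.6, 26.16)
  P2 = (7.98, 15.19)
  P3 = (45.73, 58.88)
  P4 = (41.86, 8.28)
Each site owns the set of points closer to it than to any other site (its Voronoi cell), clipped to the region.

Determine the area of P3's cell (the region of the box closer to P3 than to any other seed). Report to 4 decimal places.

1. box [0,60]×[0,67]: [(0, 0) (60, 0) (60, 67) (0, 67)]
2. ⊥bis P3·P0 via (49.325,55.88): [(0, 0) (2.6936, 0) (58.6046, 67) (0, 67)]  |A|=2053.4871
3. ⊥bis P3·P1 via (32.165,42.52): [(35.7179, 39.5741) (58.6046, 67) (2.641, 67)]  |A|=767.4247
4. ⊥bis P3·P2 via (26.855,37.035): [(35.7179, 39.5741) (58.6046, 67) (2.641, 67)]  |A|=767.4247
5. ⊥bis P3·P4 via (43.795,33.58): [(35.7179, 39.5741) (58.6046, 67) (2.641, 67)]  |A|=767.4247
6. canonical 3-gon: [(35.7179, 39.5741) (58.6046, 67) (2.641, 67)]
7. shoelace: 767.4247

Area of P3's cell: 767.4247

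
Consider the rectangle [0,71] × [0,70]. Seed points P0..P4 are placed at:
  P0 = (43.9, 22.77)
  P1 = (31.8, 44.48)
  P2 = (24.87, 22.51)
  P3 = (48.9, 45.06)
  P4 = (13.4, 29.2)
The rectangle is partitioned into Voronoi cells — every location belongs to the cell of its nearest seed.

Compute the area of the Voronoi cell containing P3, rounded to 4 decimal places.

1. box [0,71]×[0,70]: [(0, 0) (71, 0) (71, 70) (0, 70)]
2. ⊥bis P3·P0 via (46.4,33.915): [(0, 44.3233) (71, 28.3968) (71, 70) (0, 70)]  |A|=2388.437
3. ⊥bis P3·P1 via (40.35,44.77): [(40.6746, 35.1993) (71, 28.3968) (71, 70) (39.4942, 70)]  |A|=1179.0272
4. ⊥bis P3·P2 via (36.885,33.785): [(40.6746, 35.1993) (71, 28.3968) (71, 70) (39.4942, 70)]  |A|=1179.0272
5. ⊥bis P3·P4 via (31.15,37.13): [(40.6746, 35.1993) (71, 28.3968) (71, 70) (39.4942, 70)]  |A|=1179.0272
6. canonical 4-gon: [(40.6746, 35.1993) (71, 28.3968) (71, 70) (39.4942, 70)]
7. shoelace: 1179.0272

Area of P3's cell: 1179.0272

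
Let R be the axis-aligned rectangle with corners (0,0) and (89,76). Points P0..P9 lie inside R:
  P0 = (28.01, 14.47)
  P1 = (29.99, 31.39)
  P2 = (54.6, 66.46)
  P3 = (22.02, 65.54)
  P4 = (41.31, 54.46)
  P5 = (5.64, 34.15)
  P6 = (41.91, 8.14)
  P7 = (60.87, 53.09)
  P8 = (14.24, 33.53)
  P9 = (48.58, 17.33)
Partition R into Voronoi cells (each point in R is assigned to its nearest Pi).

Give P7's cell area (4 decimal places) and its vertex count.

Area of P7's cell: 1359.6652 (4 vertices)

1. box [0,89]×[0,76]: [(0, 0) (89, 0) (89, 76) (0, 76)]
2. ⊥bis P7·P0 via (44.44,33.78): [(0, 71.592) (84.1413, 0) (89, 0) (89, 76) (0, 76)]  |A|=3752.0804
3. ⊥bis P7·P1 via (45.43,42.24): [(61.6875, 19.1049) (84.1413, 0) (89, 0) (89, 76) (21.7062, 76)]  |A|=2998.6326
4. ⊥bis P7·P2 via (57.735,59.775): [(39.212, 51.0885) (61.6875, 19.1049) (84.1413, 0) (89, 0) (89, 74.437)]  |A|=2121.5277
5. ⊥bis P7·P3 via (41.445,59.315): [(39.212, 51.0885) (61.6875, 19.1049) (84.1413, 0) (89, 0) (89, 74.437)]  |A|=2121.5277
6. ⊥bis P7·P4 via (51.09,53.775): [(51.2988, 56.7567) (49.8423, 35.9611) (61.6875, 19.1049) (84.1413, 0) (89, 0) (89, 74.437)]  |A|=1999.9794
7. ⊥bis P7·P5 via (33.255,43.62): [(51.2988, 56.7567) (49.8423, 35.9611) (61.6875, 19.1049) (84.1413, 0) (89, 0) (89, 74.437)]  |A|=1999.9794
8. ⊥bis P7·P6 via (51.39,30.615): [(51.2988, 56.7567) (49.8423, 35.9611) (54.5298, 29.2906) (89, 14.751) (89, 74.437)]  |A|=1628.6057
9. ⊥bis P7·P8 via (37.555,43.31): [(51.2988, 56.7567) (49.8423, 35.9611) (54.5298, 29.2906) (89, 14.751) (89, 74.437)]  |A|=1628.6057
10. ⊥bis P7·P9 via (54.725,35.21): [(51.2988, 56.7567) (49.9057, 36.8663) (89, 23.4304) (89, 74.437)]  |A|=1359.6652
11. canonical 4-gon: [(51.2988, 56.7567) (49.9057, 36.8663) (89, 23.4304) (89, 74.437)]
12. shoelace: 1359.6652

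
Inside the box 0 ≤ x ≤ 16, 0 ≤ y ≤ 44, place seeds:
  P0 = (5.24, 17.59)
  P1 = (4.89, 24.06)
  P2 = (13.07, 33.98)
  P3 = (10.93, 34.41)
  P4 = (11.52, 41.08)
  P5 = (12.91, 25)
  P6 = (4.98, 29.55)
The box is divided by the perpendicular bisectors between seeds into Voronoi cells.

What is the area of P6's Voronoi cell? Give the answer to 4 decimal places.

Area of P6's cell: 84.0711

1. box [0,16]×[0,44]: [(0, 0) (16, 0) (16, 44) (0, 44)]
2. ⊥bis P6·P0 via (5.11,23.57): [(0, 23.4589) (16, 23.8067) (16, 44) (0, 44)]  |A|=325.8748
3. ⊥bis P6·P1 via (4.935,26.805): [(0, 26.8859) (16, 26.6236) (16, 44) (0, 44)]  |A|=275.9239
4. ⊥bis P6·P2 via (9.025,31.765): [(0, 26.8859) (11.8027, 26.6924) (2.3252, 44) (0, 44)]  |A|=121.1184
5. ⊥bis P6·P3 via (7.955,31.98): [(0, 41.7191) (0, 26.8859) (11.8027, 26.6924) (10.8442, 28.4428)]  |A|=90.6643
6. ⊥bis P6·P4 via (8.25,35.315): [(2.6247, 38.5057) (0, 39.9945) (0, 26.8859) (11.8027, 26.6924) (10.8442, 28.4428)]  |A|=88.401
7. ⊥bis P6·P5 via (8.945,27.275): [(10.1222, 29.3267) (2.6247, 38.5057) (0, 39.9945) (0, 26.8859) (8.6405, 26.7443)]  |A|=84.0711
8. canonical 5-gon: [(10.1222, 29.3267) (2.6247, 38.5057) (0, 39.9945) (0, 26.8859) (8.6405, 26.7443)]
9. shoelace: 84.0711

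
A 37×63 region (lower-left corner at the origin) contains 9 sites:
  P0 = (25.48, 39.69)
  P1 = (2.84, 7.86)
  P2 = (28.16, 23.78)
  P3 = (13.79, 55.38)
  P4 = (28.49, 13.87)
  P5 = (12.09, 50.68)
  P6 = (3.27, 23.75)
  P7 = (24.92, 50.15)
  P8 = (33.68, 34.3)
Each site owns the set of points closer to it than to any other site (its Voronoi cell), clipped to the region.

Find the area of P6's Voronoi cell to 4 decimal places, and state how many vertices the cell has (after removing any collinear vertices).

1. box [0,37]×[0,63]: [(0, 0) (37, 0) (37, 63) (0, 63)]
2. ⊥bis P6·P0 via (14.375,31.72): [(0, 51.7494) (0, 0) (37, 0) (37, 0.1955)]  |A|=960.9799
3. ⊥bis P6·P1 via (3.055,15.805): [(26.2475, 15.1774) (0, 51.7494) (0, 15.8877)]  |A|=470.6413
4. ⊥bis P6·P2 via (15.715,23.765): [(15.725, 15.4621) (15.7076, 29.8632) (0, 51.7494) (0, 15.8877)]  |A|=394.8761
5. ⊥bis P6·P3 via (8.53,39.565): [(15.725, 15.4621) (15.7076, 29.8632) (8.812, 39.4712) (0, 42.402) (0, 15.8877)]  |A|=353.6917
6. ⊥bis P6·P4 via (15.88,18.81): [(14.5806, 15.4931) (15.7215, 18.4053) (15.7076, 29.8632) (8.812, 39.4712) (0, 42.402) (0, 15.8877)]  |A|=352.0076
7. ⊥bis P6·P5 via (7.68,37.215): [(14.5806, 15.4931) (15.7215, 18.4053) (15.7076, 29.8632) (11.2767, 36.037) (0, 39.7303) (0, 15.8877)]  |A|=325.4243
8. ⊥bis P6·P7 via (14.095,36.95): [(14.5806, 15.4931) (15.7215, 18.4053) (15.7076, 29.8632) (11.2767, 36.037) (0, 39.7303) (0, 15.8877)]  |A|=325.4243
9. ⊥bis P6·P8 via (18.475,29.025): [(14.5806, 15.4931) (15.7215, 18.4053) (15.7076, 29.8632) (11.2767, 36.037) (0, 39.7303) (0, 15.8877)]  |A|=325.4243
10. canonical 6-gon: [(14.5806, 15.4931) (15.7215, 18.4053) (15.7076, 29.8632) (11.2767, 36.037) (0, 39.7303) (0, 15.8877)]
11. shoelace: 325.4243

Area of P6's cell: 325.4243 (6 vertices)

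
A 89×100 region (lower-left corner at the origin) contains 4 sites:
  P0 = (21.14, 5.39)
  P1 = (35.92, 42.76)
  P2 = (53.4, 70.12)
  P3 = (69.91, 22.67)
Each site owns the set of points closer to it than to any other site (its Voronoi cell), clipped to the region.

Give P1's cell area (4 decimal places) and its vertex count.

1. box [0,89]×[0,100]: [(0, 0) (89, 0) (89, 100) (0, 100)]
2. ⊥bis P1·P0 via (28.53,24.075): [(0, 35.3587) (89, 0.1588) (89, 100) (0, 100)]  |A|=7319.4673
3. ⊥bis P1·P2 via (44.66,56.44): [(0, 84.9728) (0, 35.3587) (89, 0.1588) (89, 28.1117)]  |A|=3451.7251
4. ⊥bis P1·P3 via (52.915,32.715): [(60.8312, 46.1084) (0, 84.9728) (0, 35.3587) (44.1556, 17.895)]  |A|=2277.5395
5. canonical 4-gon: [(60.8312, 46.1084) (0, 84.9728) (0, 35.3587) (44.1556, 17.895)]
6. shoelace: 2277.5395

Area of P1's cell: 2277.5395 (4 vertices)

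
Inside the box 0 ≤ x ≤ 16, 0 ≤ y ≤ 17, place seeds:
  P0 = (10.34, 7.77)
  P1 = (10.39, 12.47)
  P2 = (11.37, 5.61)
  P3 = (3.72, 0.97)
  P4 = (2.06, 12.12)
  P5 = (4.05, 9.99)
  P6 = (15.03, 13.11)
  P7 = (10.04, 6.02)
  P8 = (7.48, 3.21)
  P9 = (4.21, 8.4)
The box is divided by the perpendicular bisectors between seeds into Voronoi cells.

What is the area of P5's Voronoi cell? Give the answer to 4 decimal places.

Area of P5's cell: 16.1989

1. box [0,16]×[0,17]: [(0, 0) (16, 0) (16, 17) (0, 17)]
2. ⊥bis P5·P0 via (7.195,8.88): [(0, 0) (4.0609, 0) (10.0609, 17) (0, 17)]  |A|=120.035
3. ⊥bis P5·P1 via (7.22,11.23): [(0, 0) (4.0609, 0) (7.6429, 10.149) (4.963, 17) (0, 17)]  |A|=102.572
4. ⊥bis P5·P2 via (7.71,7.8): [(0, 0) (3.0428, 0) (5.525, 4.1484) (7.6429, 10.149) (4.963, 17) (0, 17)]  |A|=100.4603
5. ⊥bis P5·P3 via (3.885,5.48): [(0, 5.6221) (5.9681, 5.4038) (7.6429, 10.149) (4.963, 17) (0, 17)]  |A|=74.8232
6. ⊥bis P5·P4 via (3.055,11.055): [(0, 8.2008) (0, 5.6221) (5.9681, 5.4038) (7.6429, 10.149) (6.1554, 13.9516)]  |A|=40.1774
7. ⊥bis P5·P6 via (9.54,11.55): [(0, 8.2008) (0, 5.6221) (5.9681, 5.4038) (7.6429, 10.149) (6.1554, 13.9516)]  |A|=40.1774
8. ⊥bis P5·P7 via (7.045,8.005): [(0, 8.2008) (0, 5.6221) (5.3363, 5.4269) (6.7053, 7.4924) (7.6429, 10.149) (6.1554, 13.9516)]  |A|=39.5091
9. ⊥bis P5·P8 via (5.765,6.6): [(0, 8.2008) (0, 5.6221) (3.5736, 5.4914) (6.2898, 6.8655) (6.7053, 7.4924) (7.6429, 10.149) (6.1554, 13.9516)]  |A|=38.2105
10. ⊥bis P5·P9 via (4.13,9.195): [(0.6941, 8.8492) (7.4231, 9.5264) (7.6429, 10.149) (6.1554, 13.9516)]  |A|=16.1989
11. canonical 4-gon: [(0.6941, 8.8492) (7.4231, 9.5264) (7.6429, 10.149) (6.1554, 13.9516)]
12. shoelace: 16.1989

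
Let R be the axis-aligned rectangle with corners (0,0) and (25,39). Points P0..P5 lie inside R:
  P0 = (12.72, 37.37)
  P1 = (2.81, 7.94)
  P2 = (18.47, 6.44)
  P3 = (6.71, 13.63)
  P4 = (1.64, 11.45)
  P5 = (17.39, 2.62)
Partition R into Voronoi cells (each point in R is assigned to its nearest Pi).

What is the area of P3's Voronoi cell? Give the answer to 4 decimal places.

1. box [0,25]×[0,39]: [(0, 0) (25, 0) (25, 39) (0, 39)]
2. ⊥bis P3·P0 via (9.715,25.5): [(0, 27.9594) (0, 0) (25, 0) (25, 21.6305)]  |A|=619.8738
3. ⊥bis P3·P1 via (4.76,10.785): [(0, 27.9594) (0, 14.0476) (20.495, 0) (25, 0) (25, 21.6305)]  |A|=475.9211
4. ⊥bis P3·P2 via (12.59,10.035): [(20.3925, 22.7969) (0, 27.9594) (0, 14.0476) (10.6009, 6.7816)]  |A|=262.3104
5. ⊥bis P3·P4 via (4.175,12.54): [(20.3925, 22.7969) (0, 27.9594) (0, 22.2497) (5.0005, 10.6202) (10.6009, 6.7816)]  |A|=241.8029
6. ⊥bis P3·P5 via (12.05,8.125): [(20.3925, 22.7969) (0, 27.9594) (0, 22.2497) (5.0005, 10.6202) (10.6009, 6.7816)]  |A|=241.8029
7. canonical 5-gon: [(20.3925, 22.7969) (0, 27.9594) (0, 22.2497) (5.0005, 10.6202) (10.6009, 6.7816)]
8. shoelace: 241.8029

Area of P3's cell: 241.8029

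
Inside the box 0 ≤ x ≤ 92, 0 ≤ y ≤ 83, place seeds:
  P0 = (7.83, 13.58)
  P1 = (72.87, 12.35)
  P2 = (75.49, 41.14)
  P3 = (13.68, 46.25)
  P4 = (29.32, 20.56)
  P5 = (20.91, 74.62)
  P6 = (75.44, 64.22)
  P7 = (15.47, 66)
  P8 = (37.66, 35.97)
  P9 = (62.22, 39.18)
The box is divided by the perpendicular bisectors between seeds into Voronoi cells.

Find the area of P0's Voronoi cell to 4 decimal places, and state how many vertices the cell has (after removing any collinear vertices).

1. box [0,92]×[0,83]: [(0, 0) (92, 0) (92, 83) (0, 83)]
2. ⊥bis P0·P1 via (40.35,12.965): [(0, 0) (40.1048, 0) (41.6745, 83) (0, 83)]  |A|=3393.8399
3. ⊥bis P0·P2 via (41.66,27.36): [(0, 0) (40.1048, 0) (40.6683, 29.7947) (18.9961, 83) (0, 83)]  |A|=2790.5358
4. ⊥bis P0·P3 via (10.755,29.915): [(0, 31.8408) (0, 0) (40.1048, 0) (40.5696, 24.5763)]  |A|=1138.6985
5. ⊥bis P0·P4 via (18.575,17.07): [(14.6282, 29.2215) (0, 31.8408) (0, 0) (24.1194, 0)]  |A|=585.2883
6. ⊥bis P0·P5 via (14.37,44.1): [(14.6282, 29.2215) (0, 31.8408) (0, 0) (24.1194, 0)]  |A|=585.2883
7. ⊥bis P0·P6 via (41.635,38.9): [(14.6282, 29.2215) (0, 31.8408) (0, 0) (24.1194, 0)]  |A|=585.2883
8. ⊥bis P0·P7 via (11.65,39.79): [(14.6282, 29.2215) (0, 31.8408) (0, 0) (24.1194, 0)]  |A|=585.2883
9. ⊥bis P0·P8 via (22.745,24.775): [(14.6282, 29.2215) (0, 31.8408) (0, 0) (24.1194, 0)]  |A|=585.2883
10. ⊥bis P0·P9 via (35.025,26.38): [(14.6282, 29.2215) (0, 31.8408) (0, 0) (24.1194, 0)]  |A|=585.2883
11. canonical 4-gon: [(14.6282, 29.2215) (0, 31.8408) (0, 0) (24.1194, 0)]
12. shoelace: 585.2883

Area of P0's cell: 585.2883 (4 vertices)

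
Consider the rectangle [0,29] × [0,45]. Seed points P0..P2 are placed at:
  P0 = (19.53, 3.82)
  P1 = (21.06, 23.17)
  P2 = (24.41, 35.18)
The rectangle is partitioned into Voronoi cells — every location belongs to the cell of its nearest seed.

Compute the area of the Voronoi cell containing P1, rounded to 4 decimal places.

Area of P1's cell: 508.0456

1. box [0,29]×[0,45]: [(0, 0) (29, 0) (29, 45) (0, 45)]
2. ⊥bis P1·P0 via (20.295,13.495): [(0, 15.0997) (29, 12.8067) (29, 45) (0, 45)]  |A|=900.3569
3. ⊥bis P1·P2 via (22.735,29.175): [(0, 35.5166) (0, 15.0997) (29, 12.8067) (29, 27.4275)]  |A|=508.0456
4. canonical 4-gon: [(0, 35.5166) (0, 15.0997) (29, 12.8067) (29, 27.4275)]
5. shoelace: 508.0456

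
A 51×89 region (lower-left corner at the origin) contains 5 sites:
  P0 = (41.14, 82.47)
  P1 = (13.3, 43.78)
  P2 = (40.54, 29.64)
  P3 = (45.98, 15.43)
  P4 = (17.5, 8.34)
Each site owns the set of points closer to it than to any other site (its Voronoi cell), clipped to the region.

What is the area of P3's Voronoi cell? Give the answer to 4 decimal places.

Area of P3's cell: 406.9310

1. box [0,51]×[0,89]: [(0, 0) (51, 0) (51, 89) (0, 89)]
2. ⊥bis P3·P0 via (43.56,48.95): [(0, 45.8052) (0, 0) (51, 0) (51, 49.4871)]  |A|=2429.9534
3. ⊥bis P3·P1 via (29.64,29.605): [(46.6131, 49.1704) (3.9576, 0) (51, 0) (51, 49.4871)]  |A|=1265.0965
4. ⊥bis P3·P2 via (43.26,22.535): [(13.6846, 11.2127) (3.9576, 0) (51, 0) (51, 25.4981)]  |A|=739.4716
5. ⊥bis P3·P4 via (31.74,11.885): [(30.3218, 17.5819) (34.6987, 0) (51, 0) (51, 25.4981)]  |A|=406.931
6. canonical 4-gon: [(30.3218, 17.5819) (34.6987, 0) (51, 0) (51, 25.4981)]
7. shoelace: 406.931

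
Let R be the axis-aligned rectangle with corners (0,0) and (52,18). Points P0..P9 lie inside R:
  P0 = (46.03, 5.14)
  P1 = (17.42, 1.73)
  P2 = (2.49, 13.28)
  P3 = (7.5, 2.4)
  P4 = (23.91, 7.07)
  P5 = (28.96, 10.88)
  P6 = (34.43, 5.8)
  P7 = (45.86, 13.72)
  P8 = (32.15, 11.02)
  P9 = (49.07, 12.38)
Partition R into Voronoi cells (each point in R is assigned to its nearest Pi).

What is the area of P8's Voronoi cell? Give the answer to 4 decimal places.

Area of P8's cell: 73.3997

1. box [0,52]×[0,18]: [(0, 0) (52, 0) (52, 18) (0, 18)]
2. ⊥bis P8·P0 via (39.09,8.08): [(0, 0) (35.6671, 0) (43.2924, 18) (0, 18)]  |A|=710.6353
3. ⊥bis P8·P1 via (24.785,6.375): [(28.8056, 0) (35.6671, 0) (43.2924, 18) (17.4533, 18)]  |A|=294.3052
4. ⊥bis P8·P2 via (17.32,12.15): [(17.7321, 17.558) (28.8056, 0) (35.6671, 0) (43.2924, 18) (17.7658, 18)]  |A|=294.2362
5. ⊥bis P8·P3 via (19.825,6.71): [(17.7321, 17.558) (28.8056, 0) (35.6671, 0) (43.2924, 18) (17.7658, 18)]  |A|=294.2362
6. ⊥bis P8·P4 via (28.03,9.045): [(32.3659, 0) (35.6671, 0) (43.2924, 18) (23.7373, 18)]  |A|=205.707
7. ⊥bis P8·P5 via (30.555,10.95): [(30.9015, 3.0548) (32.3659, 0) (35.6671, 0) (43.2924, 18) (30.2456, 18)]  |A|=157.0729
8. ⊥bis P8·P6 via (33.29,8.41): [(30.7158, 7.2856) (40.5784, 11.5934) (43.2924, 18) (30.2456, 18)]  |A|=95.6411
9. ⊥bis P8·P7 via (39.005,12.37): [(30.7158, 7.2856) (39.2704, 11.0221) (37.8962, 18) (30.2456, 18)]  |A|=73.3997
10. ⊥bis P8·P9 via (40.61,11.7): [(30.7158, 7.2856) (39.2704, 11.0221) (37.8962, 18) (30.2456, 18)]  |A|=73.3997
11. canonical 4-gon: [(30.7158, 7.2856) (39.2704, 11.0221) (37.8962, 18) (30.2456, 18)]
12. shoelace: 73.3997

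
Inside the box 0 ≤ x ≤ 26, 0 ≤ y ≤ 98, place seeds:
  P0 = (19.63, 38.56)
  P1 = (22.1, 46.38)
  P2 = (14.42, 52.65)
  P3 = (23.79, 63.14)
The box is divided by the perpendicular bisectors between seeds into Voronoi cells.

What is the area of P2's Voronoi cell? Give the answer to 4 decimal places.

1. box [0,26]×[0,98]: [(0, 0) (26, 0) (26, 98) (0, 98)]
2. ⊥bis P2·P0 via (17.025,45.605): [(0, 39.3097) (26, 48.9236) (26, 98) (0, 98)]  |A|=1400.966
3. ⊥bis P2·P1 via (18.26,49.515): [(0, 39.3097) (14.2215, 44.5684) (26, 58.9956) (26, 98) (0, 98)]  |A|=1341.6501
4. ⊥bis P2·P3 via (19.105,57.895): [(0, 74.9602) (0, 39.3097) (14.2215, 44.5684) (22.5727, 54.7975)]  |A|=453.1429
5. canonical 4-gon: [(0, 74.9602) (0, 39.3097) (14.2215, 44.5684) (22.5727, 54.7975)]
6. shoelace: 453.1429

Area of P2's cell: 453.1429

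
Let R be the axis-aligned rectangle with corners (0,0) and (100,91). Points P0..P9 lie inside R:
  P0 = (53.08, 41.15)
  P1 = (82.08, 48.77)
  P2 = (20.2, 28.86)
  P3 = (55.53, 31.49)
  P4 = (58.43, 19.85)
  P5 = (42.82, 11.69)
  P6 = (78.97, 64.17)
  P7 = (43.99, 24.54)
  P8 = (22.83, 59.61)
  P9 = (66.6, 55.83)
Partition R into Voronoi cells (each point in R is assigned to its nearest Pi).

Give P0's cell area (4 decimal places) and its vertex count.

1. box [0,100]×[0,91]: [(0, 0) (100, 0) (100, 91) (0, 91)]
2. ⊥bis P0·P1 via (67.58,44.96): [(0, 0) (79.3936, 0) (55.4826, 91) (0, 91)]  |A|=6136.868
3. ⊥bis P0·P2 via (36.64,35.005): [(49.7243, 0) (79.3936, 0) (55.4826, 91) (15.71, 91)]  |A|=3159.6081
4. ⊥bis P0·P3 via (54.305,36.32): [(37.7207, 32.1138) (68.879, 40.0163) (55.4826, 91) (15.71, 91)]  |A|=2018.2437
5. ⊥bis P0·P4 via (55.755,30.5): [(37.7207, 32.1138) (68.879, 40.0163) (55.4826, 91) (15.71, 91)]  |A|=2018.2437
6. ⊥bis P0·P5 via (47.95,26.42): [(37.7207, 32.1138) (68.879, 40.0163) (55.4826, 91) (15.71, 91)]  |A|=2018.2437
7. ⊥bis P0·P6 via (66.025,52.66): [(37.7207, 32.1138) (68.879, 40.0163) (65.3603, 53.4075) (31.9351, 91) (15.71, 91)]  |A|=1575.64
8. ⊥bis P0·P7 via (48.535,32.845): [(34.5961, 40.4732) (46.0233, 34.2196) (68.879, 40.0163) (65.3603, 53.4075) (31.9351, 91) (15.71, 91)]  |A|=1537.6477
9. ⊥bis P0·P8 via (37.955,50.38): [(33.5755, 43.2035) (34.5961, 40.4732) (46.0233, 34.2196) (68.879, 40.0163) (65.3603, 53.4075) (50.2045, 70.4529)]  |A|=730.1427
10. ⊥bis P0·P9 via (59.84,48.49): [(45.091, 62.0736) (33.5755, 43.2035) (34.5961, 40.4732) (46.0233, 34.2196) (68.879, 40.0163) (68.8274, 40.2128)]  |A|=504.3619
11. canonical 6-gon: [(45.091, 62.0736) (33.5755, 43.2035) (34.5961, 40.4732) (46.0233, 34.2196) (68.879, 40.0163) (68.8274, 40.2128)]
12. shoelace: 504.3619

Area of P0's cell: 504.3619 (6 vertices)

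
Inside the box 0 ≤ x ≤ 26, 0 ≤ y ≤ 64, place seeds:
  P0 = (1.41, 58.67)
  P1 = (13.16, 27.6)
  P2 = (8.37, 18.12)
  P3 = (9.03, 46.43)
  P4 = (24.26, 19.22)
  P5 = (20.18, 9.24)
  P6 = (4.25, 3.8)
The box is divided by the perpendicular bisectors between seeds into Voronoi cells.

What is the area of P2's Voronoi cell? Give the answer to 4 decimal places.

Area of P2's cell: 203.0583

1. box [0,26]×[0,64]: [(0, 0) (26, 0) (26, 64) (0, 64)]
2. ⊥bis P2·P0 via (4.89,38.395): [(0, 37.5557) (0, 0) (26, 0) (26, 42.0183)]  |A|=1034.462
3. ⊥bis P2·P1 via (10.765,22.86): [(0, 28.2993) (0, 0) (26, 0) (26, 15.1621)]  |A|=564.9985
4. ⊥bis P2·P3 via (8.7,32.275): [(0, 28.2993) (0, 0) (26, 0) (26, 15.1621)]  |A|=564.9985
5. ⊥bis P2·P4 via (16.315,18.67): [(16.2156, 20.106) (0, 28.2993) (0, 0) (17.6074, 0)]  |A|=406.4521
6. ⊥bis P2·P5 via (14.275,13.68): [(16.4593, 16.5851) (16.2156, 20.106) (0, 28.2993) (0, 0) (3.9889, 0)]  |A|=293.5202
7. ⊥bis P2·P6 via (6.31,10.96): [(11.1769, 9.5597) (16.4593, 16.5851) (16.2156, 20.106) (0, 28.2993) (0, 12.7754)]  |A|=203.0583
8. canonical 5-gon: [(11.1769, 9.5597) (16.4593, 16.5851) (16.2156, 20.106) (0, 28.2993) (0, 12.7754)]
9. shoelace: 203.0583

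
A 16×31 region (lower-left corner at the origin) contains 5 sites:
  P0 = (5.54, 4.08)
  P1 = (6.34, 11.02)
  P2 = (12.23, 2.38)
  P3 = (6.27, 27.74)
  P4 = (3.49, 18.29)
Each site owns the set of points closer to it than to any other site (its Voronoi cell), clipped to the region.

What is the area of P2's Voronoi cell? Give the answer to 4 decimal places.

Area of P2's cell: 62.7401

1. box [0,16]×[0,31]: [(0, 0) (16, 0) (16, 31) (0, 31)]
2. ⊥bis P2·P0 via (8.885,3.23): [(8.0642, 0) (16, 0) (16, 31) (15.9417, 31)]  |A|=123.9089
3. ⊥bis P2·P1 via (9.285,6.7): [(9.8677, 7.0972) (8.0642, 0) (16, 0) (16, 11.2777)]  |A|=62.7401
4. ⊥bis P2·P3 via (9.25,15.06): [(9.8677, 7.0972) (8.0642, 0) (16, 0) (16, 11.2777)]  |A|=62.7401
5. ⊥bis P2·P4 via (7.86,10.335): [(9.8677, 7.0972) (8.0642, 0) (16, 0) (16, 11.2777)]  |A|=62.7401
6. canonical 4-gon: [(9.8677, 7.0972) (8.0642, 0) (16, 0) (16, 11.2777)]
7. shoelace: 62.7401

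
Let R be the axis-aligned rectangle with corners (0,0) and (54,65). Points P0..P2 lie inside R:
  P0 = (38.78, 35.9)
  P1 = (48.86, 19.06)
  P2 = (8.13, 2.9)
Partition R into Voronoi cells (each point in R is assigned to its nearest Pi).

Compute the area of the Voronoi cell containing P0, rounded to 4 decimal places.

Area of P0's cell: 2047.6949

1. box [0,54]×[0,65]: [(0, 0) (54, 0) (54, 65) (0, 65)]
2. ⊥bis P0·P1 via (43.82,27.48): [(0, 1.2505) (54, 33.5735) (54, 65) (0, 65)]  |A|=2569.7535
3. ⊥bis P0·P2 via (23.455,19.4): [(0, 41.1847) (26.1459, 16.9007) (54, 33.5735) (54, 65) (0, 65)]  |A|=2047.6949
4. canonical 5-gon: [(0, 41.1847) (26.1459, 16.9007) (54, 33.5735) (54, 65) (0, 65)]
5. shoelace: 2047.6949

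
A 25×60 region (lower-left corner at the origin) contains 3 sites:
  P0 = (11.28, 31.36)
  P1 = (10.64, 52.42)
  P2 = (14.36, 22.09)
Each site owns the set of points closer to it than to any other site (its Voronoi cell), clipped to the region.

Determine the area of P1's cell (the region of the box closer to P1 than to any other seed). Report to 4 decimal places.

1. box [0,25]×[0,60]: [(0, 0) (25, 0) (25, 60) (0, 60)]
2. ⊥bis P1·P0 via (10.96,41.89): [(0, 41.5569) (25, 42.3167) (25, 60) (0, 60)]  |A|=451.58
3. ⊥bis P1·P2 via (12.5,37.255): [(0, 41.5569) (25, 42.3167) (25, 60) (0, 60)]  |A|=451.58
4. canonical 4-gon: [(0, 41.5569) (25, 42.3167) (25, 60) (0, 60)]
5. shoelace: 451.58

Area of P1's cell: 451.5800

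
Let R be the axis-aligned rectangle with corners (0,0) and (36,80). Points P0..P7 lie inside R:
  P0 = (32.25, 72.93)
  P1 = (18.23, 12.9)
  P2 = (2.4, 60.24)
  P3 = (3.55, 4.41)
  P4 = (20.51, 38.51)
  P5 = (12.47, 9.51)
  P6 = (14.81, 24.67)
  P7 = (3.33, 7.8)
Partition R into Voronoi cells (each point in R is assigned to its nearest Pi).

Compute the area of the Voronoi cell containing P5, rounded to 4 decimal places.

Area of P5's cell: 149.7876

1. box [0,36]×[0,80]: [(0, 0) (36, 0) (36, 80) (0, 80)]
2. ⊥bis P5·P0 via (22.36,41.22): [(0, 48.1938) (0, 0) (36, 0) (36, 36.9658)]  |A|=1532.8741
3. ⊥bis P5·P1 via (15.35,11.205): [(0, 37.2864) (0, 0) (21.9446, 0)]  |A|=409.1179
4. ⊥bis P5·P2 via (7.435,34.875): [(2.0485, 33.8058) (0, 33.3991) (0, 0) (21.9446, 0)]  |A|=405.1364
5. ⊥bis P5·P3 via (8.01,6.96): [(2.0485, 33.8058) (0, 33.3991) (0, 20.9696) (11.9894, 0) (21.9446, 0)]  |A|=279.4299
6. ⊥bis P5·P4 via (16.49,24.01): [(6.122, 26.8844) (0, 28.5817) (0, 20.9696) (11.9894, 0) (21.9446, 0)]  |A|=256.7664
7. ⊥bis P5·P6 via (13.64,17.09): [(11.7112, 17.3877) (1.1126, 19.0236) (11.9894, 0) (21.9446, 0)]  |A|=178.4645
8. ⊥bis P5·P7 via (7.9,8.655): [(11.7112, 17.3877) (6.1043, 18.2532) (8.3179, 6.4216) (11.9894, 0) (21.9446, 0)]  |A|=149.7876
9. canonical 5-gon: [(11.7112, 17.3877) (6.1043, 18.2532) (8.3179, 6.4216) (11.9894, 0) (21.9446, 0)]
10. shoelace: 149.7876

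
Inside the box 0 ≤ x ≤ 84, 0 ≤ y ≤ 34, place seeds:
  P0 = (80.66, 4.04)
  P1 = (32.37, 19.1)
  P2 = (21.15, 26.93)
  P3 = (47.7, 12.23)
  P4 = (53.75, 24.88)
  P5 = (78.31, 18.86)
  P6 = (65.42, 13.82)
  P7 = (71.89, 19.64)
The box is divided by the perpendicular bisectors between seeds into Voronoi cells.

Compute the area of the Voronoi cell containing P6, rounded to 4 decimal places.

Area of P6's cell: 269.7984

1. box [0,84]×[0,34]: [(0, 0) (84, 0) (84, 34) (0, 34)]
2. ⊥bis P6·P0 via (73.04,8.93): [(0, 0) (67.3093, 0) (84, 26.0088) (84, 34) (0, 34)]  |A|=2638.9481
3. ⊥bis P6·P1 via (48.895,16.46): [(46.2654, 0) (67.3093, 0) (84, 26.0088) (84, 34) (51.6972, 34)]  |A|=973.5849
4. ⊥bis P6·P2 via (43.285,20.375): [(46.2654, 0) (67.3093, 0) (84, 26.0088) (84, 34) (51.6972, 34)]  |A|=973.5849
5. ⊥bis P6·P3 via (56.56,13.025): [(57.7287, 0) (67.3093, 0) (84, 26.0088) (84, 34) (54.6779, 34)]  |A|=728.035
6. ⊥bis P6·P4 via (59.585,19.35): [(56.3032, 15.8872) (57.7287, 0) (67.3093, 0) (84, 26.0088) (84, 34) (73.4692, 34)]  |A|=557.8532
7. ⊥bis P6·P5 via (71.865,16.34): [(67.4452, 27.6437) (56.3032, 15.8872) (57.7287, 0) (67.3093, 0) (74.1102, 10.5977)]  |A|=322.5907
8. ⊥bis P6·P7 via (68.655,16.73): [(74.0634, 10.7176) (63.0292, 22.9841) (56.3032, 15.8872) (57.7287, 0) (67.3093, 0) (74.1102, 10.5977)]  |A|=269.7984
9. canonical 6-gon: [(74.0634, 10.7176) (63.0292, 22.9841) (56.3032, 15.8872) (57.7287, 0) (67.3093, 0) (74.1102, 10.5977)]
10. shoelace: 269.7984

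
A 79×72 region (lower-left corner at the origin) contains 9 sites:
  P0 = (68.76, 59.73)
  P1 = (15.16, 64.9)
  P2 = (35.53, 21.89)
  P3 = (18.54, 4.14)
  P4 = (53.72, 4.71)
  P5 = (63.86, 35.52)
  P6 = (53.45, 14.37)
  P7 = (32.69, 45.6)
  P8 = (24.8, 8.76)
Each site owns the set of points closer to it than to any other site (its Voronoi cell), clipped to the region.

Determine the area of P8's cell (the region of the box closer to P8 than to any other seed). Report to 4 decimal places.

Area of P8's cell: 429.4375

1. box [0,79]×[0,72]: [(0, 0) (79, 0) (79, 72) (0, 72)]
2. ⊥bis P8·P0 via (46.78,34.245): [(0, 0) (79, 0) (79, 6.4563) (3.0045, 72) (0, 72)]  |A|=3197.485
3. ⊥bis P8·P1 via (19.98,36.83): [(0, 33.3992) (0, 0) (79, 0) (79, 6.4563) (39.8306, 40.2386)]  |A|=2381.0244
4. ⊥bis P8·P2 via (30.165,15.325): [(6.6507, 34.5412) (0, 33.3992) (0, 0) (48.9178, 0)]  |A|=955.9027
5. ⊥bis P8·P3 via (21.67,6.45): [(6.6507, 34.5412) (1.5807, 33.6706) (26.4302, 0) (48.9178, 0)]  |A|=484.5453
6. ⊥bis P8·P4 via (39.26,6.735): [(39.4054, 7.7736) (6.6507, 34.5412) (1.5807, 33.6706) (26.4302, 0) (38.3168, 0)]  |A|=443.3416
7. ⊥bis P8·P5 via (44.33,22.14): [(39.4054, 7.7736) (6.6507, 34.5412) (1.5807, 33.6706) (26.4302, 0) (38.3168, 0)]  |A|=443.3416
8. ⊥bis P8·P6 via (39.125,11.565): [(39.4054, 7.7736) (6.6507, 34.5412) (1.5807, 33.6706) (26.4302, 0) (38.3168, 0)]  |A|=443.3416
9. ⊥bis P8·P7 via (28.745,27.18): [(39.4054, 7.7736) (11.0107, 30.9781) (2.1705, 32.8715) (26.4302, 0) (38.3168, 0)]  |A|=429.4375
10. canonical 5-gon: [(39.4054, 7.7736) (11.0107, 30.9781) (2.1705, 32.8715) (26.4302, 0) (38.3168, 0)]
11. shoelace: 429.4375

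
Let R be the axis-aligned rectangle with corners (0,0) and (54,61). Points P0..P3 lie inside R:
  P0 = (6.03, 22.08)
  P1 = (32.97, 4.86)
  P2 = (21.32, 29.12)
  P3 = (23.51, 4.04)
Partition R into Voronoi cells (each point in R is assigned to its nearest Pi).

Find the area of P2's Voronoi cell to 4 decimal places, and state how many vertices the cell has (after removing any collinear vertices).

1. box [0,54]×[0,61]: [(0, 0) (54, 0) (54, 61) (0, 61)]
2. ⊥bis P2·P0 via (13.675,25.6): [(0, 55.3004) (25.4621, 0) (54, 0) (54, 61) (0, 61)]  |A|=2589.9693
3. ⊥bis P2·P1 via (27.145,16.99): [(0, 55.3004) (19.3605, 13.2518) (54, 29.8862) (54, 61) (0, 61)]  |A|=1883.2595
4. ⊥bis P2·P3 via (22.415,16.58): [(0, 55.3004) (18.0054, 16.1949) (27.1527, 16.9937) (54, 29.8862) (54, 61) (0, 61)]  |A|=1869.2572
5. canonical 6-gon: [(0, 55.3004) (18.0054, 16.1949) (27.1527, 16.9937) (54, 29.8862) (54, 61) (0, 61)]
6. shoelace: 1869.2572

Area of P2's cell: 1869.2572 (6 vertices)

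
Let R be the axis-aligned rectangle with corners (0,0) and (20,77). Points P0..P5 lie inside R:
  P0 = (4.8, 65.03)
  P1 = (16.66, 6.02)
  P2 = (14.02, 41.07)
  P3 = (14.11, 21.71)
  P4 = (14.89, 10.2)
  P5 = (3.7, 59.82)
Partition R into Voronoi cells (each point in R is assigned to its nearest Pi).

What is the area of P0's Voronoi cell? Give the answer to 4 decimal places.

Area of P0's cell: 315.7802

1. box [0,20]×[0,77]: [(0, 0) (20, 0) (20, 77) (0, 77)]
2. ⊥bis P0·P1 via (10.73,35.525): [(0, 33.3685) (20, 37.3881) (20, 77) (0, 77)]  |A|=832.4344
3. ⊥bis P0·P2 via (9.41,53.05): [(0, 49.429) (20, 57.1251) (20, 77) (0, 77)]  |A|=474.4593
4. ⊥bis P0·P3 via (9.455,43.37): [(0, 49.429) (20, 57.1251) (20, 77) (0, 77)]  |A|=474.4593
5. ⊥bis P0·P4 via (9.845,37.615): [(0, 49.429) (20, 57.1251) (20, 77) (0, 77)]  |A|=474.4593
6. ⊥bis P0·P5 via (4.25,62.425): [(0, 63.3223) (20, 59.0997) (20, 77) (0, 77)]  |A|=315.7802
7. canonical 4-gon: [(0, 63.3223) (20, 59.0997) (20, 77) (0, 77)]
8. shoelace: 315.7802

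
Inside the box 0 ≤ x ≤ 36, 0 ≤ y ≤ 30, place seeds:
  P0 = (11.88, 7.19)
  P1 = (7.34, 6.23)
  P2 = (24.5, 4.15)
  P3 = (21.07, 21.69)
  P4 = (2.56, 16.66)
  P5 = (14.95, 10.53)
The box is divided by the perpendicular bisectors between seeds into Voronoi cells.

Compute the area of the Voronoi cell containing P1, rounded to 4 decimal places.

1. box [0,36]×[0,30]: [(0, 0) (36, 0) (36, 30) (0, 30)]
2. ⊥bis P1·P0 via (9.61,6.71): [(0, 0) (11.0289, 0) (4.6852, 30) (0, 30)]  |A|=235.7115
3. ⊥bis P1·P2 via (15.92,5.19): [(0, 0) (11.0289, 0) (4.6852, 30) (0, 30)]  |A|=235.7115
4. ⊥bis P1·P3 via (14.205,13.96): [(0, 26.5754) (0, 0) (11.0289, 0) (6.6601, 20.6606)]  |A|=202.4289
5. ⊥bis P1·P4 via (4.95,11.445): [(0, 9.1764) (0, 0) (11.0289, 0) (8.2855, 12.9737)]  |A|=109.5581
6. ⊥bis P1·P5 via (11.145,8.38): [(0, 9.1764) (0, 0) (11.0289, 0) (8.2855, 12.9737)]  |A|=109.5581
7. canonical 4-gon: [(0, 9.1764) (0, 0) (11.0289, 0) (8.2855, 12.9737)]
8. shoelace: 109.5581

Area of P1's cell: 109.5581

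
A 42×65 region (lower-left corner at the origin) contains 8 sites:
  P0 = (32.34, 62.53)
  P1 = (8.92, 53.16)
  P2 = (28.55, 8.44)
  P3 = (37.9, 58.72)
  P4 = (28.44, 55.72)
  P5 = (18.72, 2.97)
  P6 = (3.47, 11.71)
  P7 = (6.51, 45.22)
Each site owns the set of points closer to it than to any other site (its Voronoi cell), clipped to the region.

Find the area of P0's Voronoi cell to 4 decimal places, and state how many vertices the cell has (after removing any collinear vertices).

1. box [0,42]×[0,65]: [(0, 0) (42, 0) (42, 65) (0, 65)]
2. ⊥bis P0·P1 via (20.63,57.845): [(42, 4.4314) (42, 65) (17.7674, 65)]  |A|=733.8676
3. ⊥bis P0·P2 via (30.445,35.485): [(29.5508, 35.5477) (42, 34.6754) (42, 65) (17.7674, 65)]  |A|=545.6117
4. ⊥bis P0·P3 via (35.12,60.625): [(25.2692, 46.2495) (38.118, 65) (17.7674, 65)]  |A|=190.7916
5. ⊥bis P0·P4 via (30.39,59.125): [(33.0487, 57.6024) (38.118, 65) (20.1313, 65)]  |A|=66.5292
6. ⊥bis P0·P5 via (25.53,32.75): [(33.0487, 57.6024) (38.118, 65) (20.1313, 65)]  |A|=66.5292
7. ⊥bis P0·P6 via (17.905,37.12): [(33.0487, 57.6024) (38.118, 65) (20.1313, 65)]  |A|=66.5292
8. ⊥bis P0·P7 via (19.425,53.875): [(33.0487, 57.6024) (38.118, 65) (20.1313, 65)]  |A|=66.5292
9. canonical 3-gon: [(33.0487, 57.6024) (38.118, 65) (20.1313, 65)]
10. shoelace: 66.5292

Area of P0's cell: 66.5292 (3 vertices)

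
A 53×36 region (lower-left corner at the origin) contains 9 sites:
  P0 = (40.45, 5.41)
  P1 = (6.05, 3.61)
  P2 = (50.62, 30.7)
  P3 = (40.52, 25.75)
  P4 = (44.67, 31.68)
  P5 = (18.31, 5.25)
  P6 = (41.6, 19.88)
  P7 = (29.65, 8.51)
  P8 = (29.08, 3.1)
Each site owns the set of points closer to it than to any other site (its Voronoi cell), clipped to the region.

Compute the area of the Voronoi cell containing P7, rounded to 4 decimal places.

1. box [0,53]×[0,36]: [(0, 0) (53, 0) (53, 36) (0, 36)]
2. ⊥bis P7·P0 via (35.05,6.96): [(0, 0) (33.0522, 0) (43.3856, 36) (0, 36)]  |A|=1375.88
3. ⊥bis P7·P1 via (17.85,6.06): [(19.1082, 0) (33.0522, 0) (43.3856, 36) (11.6336, 36)]  |A|=822.5264
4. ⊥bis P7·P2 via (40.135,19.605): [(19.1082, 0) (33.0522, 0) (38.9901, 20.6869) (22.7862, 36) (11.6336, 36)]  |A|=664.8064
5. ⊥bis P7·P3 via (35.085,17.13): [(12.6092, 31.3012) (19.1082, 0) (33.0522, 0) (37.5272, 15.5902)]  |A|=447.6226
6. ⊥bis P7·P4 via (37.16,20.095): [(12.6092, 31.3012) (19.1082, 0) (33.0522, 0) (37.5272, 15.5902)]  |A|=447.6226
7. ⊥bis P7·P5 via (23.98,6.88): [(17.9225, 27.9511) (25.9578, 0) (33.0522, 0) (37.5272, 15.5902)]  |A|=279.6254
8. ⊥bis P7·P6 via (35.625,14.195): [(29.4549, 20.6798) (17.9225, 27.9511) (25.9578, 0) (33.0522, 0) (36.7787, 12.9825)]  |A|=267.1955
9. ⊥bis P7·P8 via (29.365,5.805): [(29.4549, 20.6798) (17.9225, 27.9511) (24.1305, 6.3565) (34.5613, 5.2575) (36.7787, 12.9825)]  |A|=216.3984
10. canonical 5-gon: [(29.4549, 20.6798) (17.9225, 27.9511) (24.1305, 6.3565) (34.5613, 5.2575) (36.7787, 12.9825)]
11. shoelace: 216.3984

Area of P7's cell: 216.3984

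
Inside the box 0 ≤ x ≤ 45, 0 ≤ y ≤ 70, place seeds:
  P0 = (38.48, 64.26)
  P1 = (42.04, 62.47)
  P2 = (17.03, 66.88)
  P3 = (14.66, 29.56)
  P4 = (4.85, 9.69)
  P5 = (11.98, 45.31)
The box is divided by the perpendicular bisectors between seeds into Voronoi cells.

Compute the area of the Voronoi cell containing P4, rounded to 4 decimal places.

Area of P4's cell: 599.9705

1. box [0,45]×[0,70]: [(0, 0) (45, 0) (45, 70) (0, 70)]
2. ⊥bis P4·P0 via (21.665,36.975): [(0, 50.3265) (0, 0) (45, 0) (45, 22.5943)]  |A|=1640.7186
3. ⊥bis P4·P1 via (23.445,36.08): [(25.731, 34.4693) (0, 50.3265) (0, 0) (45, 0) (45, 20.8919)]  |A|=1624.3165
4. ⊥bis P4·P2 via (10.94,38.285): [(25.731, 34.4693) (24.0805, 35.4864) (0, 40.6149) (0, 0) (45, 0) (45, 20.8919)]  |A|=1507.3865
5. ⊥bis P4·P3 via (9.755,19.625): [(0, 24.4411) (0, 0) (45, 0) (45, 2.2242)]  |A|=599.9705
6. ⊥bis P4·P5 via (8.415,27.5): [(0, 24.4411) (0, 0) (45, 0) (45, 2.2242)]  |A|=599.9705
7. canonical 4-gon: [(0, 24.4411) (0, 0) (45, 0) (45, 2.2242)]
8. shoelace: 599.9705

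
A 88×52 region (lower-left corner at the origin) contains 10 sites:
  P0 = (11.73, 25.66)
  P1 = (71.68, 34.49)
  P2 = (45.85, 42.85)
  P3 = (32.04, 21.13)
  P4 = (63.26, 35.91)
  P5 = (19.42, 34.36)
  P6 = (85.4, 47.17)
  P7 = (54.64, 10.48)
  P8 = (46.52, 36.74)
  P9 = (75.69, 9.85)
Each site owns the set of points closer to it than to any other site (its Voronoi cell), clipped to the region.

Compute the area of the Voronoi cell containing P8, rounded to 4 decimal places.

Area of P8's cell: 280.2533

1. box [0,88]×[0,52]: [(0, 0) (88, 0) (88, 52) (0, 52)]
2. ⊥bis P8·P0 via (29.125,31.2): [(39.0616, 0) (88, 0) (88, 52) (22.5006, 52)]  |A|=2975.3824
3. ⊥bis P8·P1 via (59.1,35.615): [(39.0616, 0) (55.915, 0) (60.5653, 52) (22.5006, 52)]  |A|=1427.8703
4. ⊥bis P8·P2 via (46.185,39.795): [(27.0557, 37.6974) (39.0616, 0) (55.915, 0) (59.6054, 41.2666)]  |A|=982.6864
5. ⊥bis P8·P3 via (39.28,28.935): [(29.5401, 37.9698) (57.0302, 12.4698) (59.6054, 41.2666)]  |A|=428.6478
6. ⊥bis P8·P4 via (54.89,36.325): [(55.1106, 40.7737) (29.5401, 37.9698) (53.8533, 15.4166)]  |A|=322.4335
7. ⊥bis P8·P5 via (32.97,35.55): [(55.1106, 40.7737) (32.7268, 38.3192) (33.0428, 34.7207) (53.8533, 15.4166)]  |A|=316.6446
8. ⊥bis P8·P6 via (65.96,41.955): [(55.1106, 40.7737) (32.7268, 38.3192) (33.0428, 34.7207) (53.8533, 15.4166)]  |A|=316.6446
9. ⊥bis P8·P7 via (50.58,23.61): [(54.3169, 24.7655) (55.1106, 40.7737) (32.7268, 38.3192) (33.0428, 34.7207) (46.4105, 22.3207)]  |A|=280.2533
10. ⊥bis P8·P9 via (61.105,23.295): [(54.3169, 24.7655) (55.1106, 40.7737) (32.7268, 38.3192) (33.0428, 34.7207) (46.4105, 22.3207)]  |A|=280.2533
11. canonical 5-gon: [(54.3169, 24.7655) (55.1106, 40.7737) (32.7268, 38.3192) (33.0428, 34.7207) (46.4105, 22.3207)]
12. shoelace: 280.2533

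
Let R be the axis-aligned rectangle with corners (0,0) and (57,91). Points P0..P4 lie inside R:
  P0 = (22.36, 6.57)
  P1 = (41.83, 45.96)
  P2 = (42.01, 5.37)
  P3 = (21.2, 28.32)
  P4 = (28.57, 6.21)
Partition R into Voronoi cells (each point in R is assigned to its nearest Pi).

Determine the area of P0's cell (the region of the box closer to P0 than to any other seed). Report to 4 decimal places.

Area of P0's cell: 434.4465

1. box [0,57]×[0,91]: [(0, 0) (57, 0) (57, 91) (0, 91)]
2. ⊥bis P0·P1 via (32.095,26.265): [(0, 42.1292) (0, 0) (57, 0) (57, 13.9548)]  |A|=1598.392
3. ⊥bis P0·P2 via (32.185,5.97): [(33.3854, 25.6272) (0, 42.1292) (0, 0) (31.8204, 0)]  |A|=1110.9837
4. ⊥bis P0·P3 via (21.78,17.445): [(32.9221, 18.0392) (0, 16.2834) (0, 0) (31.8204, 0)]  |A|=555.0496
5. ⊥bis P0·P4 via (25.465,6.39): [(26.1193, 17.6764) (0, 16.2834) (0, 0) (25.0946, 0)]  |A|=434.4465
6. canonical 4-gon: [(26.1193, 17.6764) (0, 16.2834) (0, 0) (25.0946, 0)]
7. shoelace: 434.4465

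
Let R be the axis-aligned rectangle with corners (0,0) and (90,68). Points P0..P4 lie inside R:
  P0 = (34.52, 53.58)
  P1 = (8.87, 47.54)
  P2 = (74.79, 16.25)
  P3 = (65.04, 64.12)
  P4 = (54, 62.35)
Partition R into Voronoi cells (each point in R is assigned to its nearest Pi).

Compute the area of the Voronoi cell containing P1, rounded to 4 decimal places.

Area of P1's cell: 1706.8058

1. box [0,90]×[0,68]: [(0, 0) (90, 0) (90, 68) (0, 68)]
2. ⊥bis P1·P0 via (21.695,50.56): [(0, 0) (33.6007, 0) (17.5883, 68) (0, 68)]  |A|=1740.4266
3. ⊥bis P1·P2 via (41.83,31.895): [(0, 0) (26.6905, 0) (31.3094, 9.7307) (17.5883, 68) (0, 68)]  |A|=1706.8058
4. ⊥bis P1·P3 via (36.955,55.83): [(0, 0) (26.6905, 0) (31.3094, 9.7307) (17.5883, 68) (0, 68)]  |A|=1706.8058
5. ⊥bis P1·P4 via (31.435,54.945): [(0, 0) (26.6905, 0) (31.3094, 9.7307) (17.5883, 68) (0, 68)]  |A|=1706.8058
6. canonical 5-gon: [(0, 0) (26.6905, 0) (31.3094, 9.7307) (17.5883, 68) (0, 68)]
7. shoelace: 1706.8058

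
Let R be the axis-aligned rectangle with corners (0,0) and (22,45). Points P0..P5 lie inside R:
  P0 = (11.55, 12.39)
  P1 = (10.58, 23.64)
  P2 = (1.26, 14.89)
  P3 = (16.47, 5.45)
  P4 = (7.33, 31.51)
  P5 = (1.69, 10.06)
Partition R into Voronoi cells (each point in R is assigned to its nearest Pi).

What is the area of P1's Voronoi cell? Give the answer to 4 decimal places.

Area of P1's cell: 198.5454

1. box [0,22]×[0,45]: [(0, 0) (22, 0) (22, 45) (0, 45)]
2. ⊥bis P1·P0 via (11.065,18.015): [(0, 17.061) (22, 18.9578) (22, 45) (0, 45)]  |A|=593.7933
3. ⊥bis P1·P2 via (5.92,19.265): [(0, 25.5706) (7.391, 17.6982) (22, 18.9578) (22, 45) (0, 45)]  |A|=562.3459
4. ⊥bis P1·P3 via (13.525,14.545): [(0, 25.5706) (7.391, 17.6982) (22, 18.9578) (22, 45) (0, 45)]  |A|=562.3459
5. ⊥bis P1·P4 via (8.955,27.575): [(1.1459, 24.3501) (7.391, 17.6982) (22, 18.9578) (22, 32.9621)]  |A|=198.5454
6. ⊥bis P1·P5 via (6.135,16.85): [(1.1459, 24.3501) (7.391, 17.6982) (22, 18.9578) (22, 32.9621)]  |A|=198.5454
7. canonical 4-gon: [(1.1459, 24.3501) (7.391, 17.6982) (22, 18.9578) (22, 32.9621)]
8. shoelace: 198.5454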